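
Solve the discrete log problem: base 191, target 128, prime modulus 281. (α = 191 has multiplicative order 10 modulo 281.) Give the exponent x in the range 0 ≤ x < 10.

Successive powers of 191 modulo 281:
  191^0=1  191^1=191  191^2=232  191^3=195  191^4=153  191^5=280
  191^6=90  191^7=49  191^8=86  191^9=128
So 191^9 ≡ 128 (mod 281), giving x = 9.

9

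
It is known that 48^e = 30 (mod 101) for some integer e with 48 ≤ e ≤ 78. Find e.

Compute 48^48 mod 101 = 16, then multiply by 48 repeatedly:
  48^48=16  48^49=61  48^50=100  48^51=53  48^52=19
  48^53=3  48^54=43  48^55=44  48^56=92  48^57=73
  48^58=70  48^59=27  48^60=84  48^61=93  48^62=20
  48^63=51  48^64=24  48^65=41  48^66=49  48^67=29
  48^68=79  48^69=55  48^70=14  48^71=66  48^72=37
  48^73=59  48^74=4  48^75=91  48^76=25  48^77=89
  48^78=30
Found 30 at exponent 78.

78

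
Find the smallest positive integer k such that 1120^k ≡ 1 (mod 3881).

The order of 1120 must divide p − 1 = 3880 = 2^3 · 5 · 97.
Divisors: 1, 2, 4, 5, 8, 10, 20, 40, 97, 194, 388, 485, 776, 970, 1940, 3880.
Check each in increasing order: 1120^1 ≡ 1120;  1120^2 ≡ 837;  1120^4 ≡ 1989;  1120^5 ≡ 3867;  1120^8 ≡ 1382;  1120^10 ≡ 196;  1120^20 ≡ 3487;  1120^40 ≡ 3877;  1120^97 ≡ 1541;  1120^194 ≡ 3390;  1120^388 ≡ 459;  1120^485 ≡ 977;  1120^776 ≡ 1107;  1120^970 ≡ 3684;  1120^1940 ≡ 3880;  1120^3880 ≡ 1.
Smallest exponent giving 1 is 3880.

3880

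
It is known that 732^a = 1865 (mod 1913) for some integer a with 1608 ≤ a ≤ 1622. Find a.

Compute 732^1608 mod 1913 = 1848, then multiply by 732 repeatedly:
  732^1608=1848  732^1609=245  732^1610=1431  732^1611=1081  732^1612=1223
  732^1613=1865
Found 1865 at exponent 1613.

1613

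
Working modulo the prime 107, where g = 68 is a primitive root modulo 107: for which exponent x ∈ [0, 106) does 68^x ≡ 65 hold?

43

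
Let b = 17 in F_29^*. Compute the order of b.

The order of 17 must divide p − 1 = 28 = 2^2 · 7.
Divisors: 1, 2, 4, 7, 14, 28.
Check each in increasing order: 17^1 ≡ 17;  17^2 ≡ 28;  17^4 ≡ 1.
Smallest exponent giving 1 is 4.

4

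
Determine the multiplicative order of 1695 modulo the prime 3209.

The order of 1695 must divide p − 1 = 3208 = 2^3 · 401.
Divisors: 1, 2, 4, 8, 401, 802, 1604, 3208.
Check each in increasing order: 1695^1 ≡ 1695;  1695^2 ≡ 970;  1695^4 ≡ 663;  1695^8 ≡ 3145;  1695^401 ≡ 1.
Smallest exponent giving 1 is 401.

401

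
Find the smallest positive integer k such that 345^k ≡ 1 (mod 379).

378

The order of 345 must divide p − 1 = 378 = 2 · 3^3 · 7.
Divisors: 1, 2, 3, 6, 7, 9, 14, 18, 21, 27, 42, 54, 63, 126, 189, 378.
Check each in increasing order: 345^1 ≡ 345;  345^2 ≡ 19;  345^3 ≡ 112;  345^6 ≡ 37;  345^7 ≡ 258;  345^9 ≡ 354;  345^14 ≡ 239;  345^18 ≡ 246;  345^21 ≡ 264;  345^27 ≡ 293;  345^42 ≡ 339;  345^54 ≡ 195;  345^63 ≡ 52;  345^126 ≡ 51;  345^189 ≡ 378;  345^378 ≡ 1.
Smallest exponent giving 1 is 378.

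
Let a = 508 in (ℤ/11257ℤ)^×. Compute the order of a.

201

The order of 508 must divide p − 1 = 11256 = 2^3 · 3 · 7 · 67.
Divisors: 1, 2, 3, 4, 6, 7, 8, 12, 14, 21, 24, 28, 42, 56, 67, 84, 134, 168, 201, 268, 402, 469, 536, 804, 938, 1407, 1608, 1876, 2814, 3752, 5628, 11256.
Check each in increasing order: 508^1 ≡ 508;  508^2 ≡ 10410;  508^3 ≡ 8747;  508^4 ≡ 8218;  508^6 ≡ 7437;  508^7 ≡ 6901;  508^8 ≡ 4781;  508^12 ≡ 3328;  508^14 ≡ 6691;  508^21 ≡ 9634;  508^24 ≡ 9953;  508^28 ≡ 392;  508^42 ≡ 11248;  508^56 ≡ 7323;  508^67 ≡ 6935;  508^84 ≡ 81;  508^134 ≡ 4321;  508^168 ≡ 6561;  508^201 ≡ 1.
Smallest exponent giving 1 is 201.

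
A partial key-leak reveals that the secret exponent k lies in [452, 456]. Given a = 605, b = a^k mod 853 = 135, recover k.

Compute 605^452 mod 853 = 395, then multiply by 605 repeatedly:
  605^452=395  605^453=135
Found 135 at exponent 453.

453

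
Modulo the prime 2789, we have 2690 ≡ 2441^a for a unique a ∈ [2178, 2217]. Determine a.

2199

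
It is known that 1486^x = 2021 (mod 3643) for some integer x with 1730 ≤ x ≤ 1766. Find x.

1736

Compute 1486^1730 mod 3643 = 2109, then multiply by 1486 repeatedly:
  1486^1730=2109  1486^1731=994  1486^1732=1669  1486^1733=2894  1486^1734=1744
  1486^1735=1411  1486^1736=2021
Found 2021 at exponent 1736.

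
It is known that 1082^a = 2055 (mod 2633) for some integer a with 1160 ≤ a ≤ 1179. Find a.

1174

Compute 1082^1160 mod 2633 = 1637, then multiply by 1082 repeatedly:
  1082^1160=1637  1082^1161=1858  1082^1162=1377  1082^1163=2269  1082^1164=1102
  1082^1165=2248  1082^1166=2077  1082^1167=1365  1082^1168=2450  1082^1169=2102
  1082^1170=2085  1082^1171=2122  1082^1172=28  1082^1173=1333  1082^1174=2055
Found 2055 at exponent 1174.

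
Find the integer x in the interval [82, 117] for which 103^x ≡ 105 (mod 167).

Compute 103^82 mod 167 = 107, then multiply by 103 repeatedly:
  103^82=107  103^83=166  103^84=64  103^85=79  103^86=121
  103^87=105
Found 105 at exponent 87.

87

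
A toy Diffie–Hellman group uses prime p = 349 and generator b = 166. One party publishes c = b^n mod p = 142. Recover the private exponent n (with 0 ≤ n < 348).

202

Baby-step giant-step with m = ceil(sqrt(348)) = 19.
Baby table (166^j mod 349 for j=0..18):
  0:1  1:166  2:334  3:302  4:225  5:7  6:115  7:244
  8:20  9:179  10:49  11:107  12:312  13:140  14:206  15:343
  16:51  17:90  18:282
Giant step factor: 166^(-19) ≡ 129 (mod 349).
Scan 142·129^i mod 349 for i = 0, 1, …:
  i=0: 142   i=1: 170   i=2: 292   i=3: 325
  i=4: 45   i=5: 221   i=6: 240   i=7: 248
  i=8: 233   i=9: 43   i=10: 312
Match at i=10, j=12: n = 10·19 + 12 = 202.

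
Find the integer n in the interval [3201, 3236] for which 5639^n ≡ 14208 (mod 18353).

3211

Compute 5639^3201 mod 18353 = 11556, then multiply by 5639 repeatedly:
  5639^3201=11556  5639^3202=11134  5639^3203=17366  5639^3204=13619  5639^3205=8589
  5639^3206=18157  5639^3207=14289  5639^3208=6001  5639^3209=15060  5639^3210=4009
  5639^3211=14208
Found 14208 at exponent 3211.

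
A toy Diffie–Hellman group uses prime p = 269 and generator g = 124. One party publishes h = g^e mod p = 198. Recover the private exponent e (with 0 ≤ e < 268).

89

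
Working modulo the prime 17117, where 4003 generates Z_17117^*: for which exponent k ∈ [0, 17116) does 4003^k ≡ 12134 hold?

4278

Baby-step giant-step with m = ceil(sqrt(17116)) = 131.
Baby table (4003^j mod 17117 for j=0..130):
  0:1  1:4003  2:2497  3:16280  4:4421  5:15402  6:15889  7:14012
  8:14744  9:816  10:14218  11:629  12:1688  13:12966  14:4154  15:7855
  16:16753  17:14970  18:15410  19:13679  20:16871  21:8048  22:1950  23:498
  24:7922  25:11082  26:11099  27:10682  28:1780  29:4668  30:11357  31:16436
  32:12677  33:11243  34:5136  35:1891  36:3959  37:14652  38:9114  39:7015
  40:9165  41:5764  42:16693  43:14428  44:2526  45:12548  46:8366  47:8246
  48:7162  49:15628  50:13366  51:13473  52:13869  53:7176  54:3202  55:14090
  56:1755  57:7295  58:283  59:3127  60:4854  61:2767  62:1602  63:11048
  64:11933  65:11369  66:13121  67:8407  68:1199  69:6837  70:15545  71:6340
  72:11626  73:14872  74:16807  75:8611  76:13312  77:2715  78:15967  79:1023
  80:4106  81:3998  82:16716  83:3795  84:8606  85:10414  86:7347  87:3035
  88:13152  89:12681  90:10138  91:15124  92:15660  93:4526  94:7792  95:4202
  96:11712  97:16790  98:9028  99:5097  100:16944  101:9278  102:13061  103:7865
  104:5432  105:5706  106:7040  107:6538  108:16838  109:12885  110:5134  111:11002
  112:16082  113:16326  114:272  115:10445  116:11621  117:11974  118:4322  119:12796
  120:8324  121:11290  122:4990  123:16548  124:15971  125:17035  126:14094  127:650
  128:166  129:14052  130:3694
Giant step factor: 4003^(-131) ≡ 9207 (mod 17117).
Scan 12134·9207^i mod 17117 for i = 0, 1, …:
  i=0: 12134   i=1: 12196   i=2: 1052   i=3: 14659
  i=4: 14985   i=5: 3875   i=6: 5297   i=7: 3146
  i=8: 3258   i=9: 7422     …   i=31: 16772
  i=32: 7347
Match at i=32, j=86: k = 32·131 + 86 = 4278.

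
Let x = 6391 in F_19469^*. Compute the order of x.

The order of 6391 must divide p − 1 = 19468 = 2^2 · 31 · 157.
Divisors: 1, 2, 4, 31, 62, 124, 157, 314, 628, 4867, 9734, 19468.
Check each in increasing order: 6391^1 ≡ 6391;  6391^2 ≡ 18388;  6391^4 ≡ 421;  6391^31 ≡ 16248;  6391^62 ≡ 17333;  6391^124 ≡ 6750;  6391^157 ≡ 10702;  6391^314 ≡ 16146;  6391^628 ≡ 3406;  6391^4867 ≡ 19468;  6391^9734 ≡ 1.
Smallest exponent giving 1 is 9734.

9734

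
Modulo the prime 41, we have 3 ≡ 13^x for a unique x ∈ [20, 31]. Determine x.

25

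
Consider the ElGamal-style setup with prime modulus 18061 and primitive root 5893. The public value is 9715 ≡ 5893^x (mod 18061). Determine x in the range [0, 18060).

16465

Baby-step giant-step with m = ceil(sqrt(18060)) = 135.
Baby table (5893^j mod 18061 for j=0..134):
  0:1  1:5893  2:14207  3:9116  4:7174  5:13642  6:2795  7:17364
  8:10487  9:13210  10:3620  11:2619  12:9673  13:2473  14:16223  15:5266
  16:3740  17:5400  18:16779  19:12733  20:10175  21:16816  22:14042  23:12065
  24:10949  25:8565  26:11111  27:5998  28:837  29:1788  30:7121  31:8350
  32:8386  33:3802  34:9546  35:12624  36:18034  37:3438  38:13753  39:6722
  40:4973  41:10947  42:14840  43:758  44:5827  45:4550  46:10626  47:1531
  48:9744  49:5473  50:13504  51:2306  52:7386  53:16749  54:16553  55:17429
  56:14251  57:15554  58:147  59:17404  60:11414  61:3538  62:7040  63:603
  64:13523  65:5907  66:6404  67:9343  68:8371  69:5712  70:13173  71:2311
  72:729  73:15540  74:7950  75:17177  76:10217  77:11468  78:14723  79:15656
  80:5220  81:3577  82:2074  83:12846  84:7827  85:14778  86:14673  87:9982
  88:17310  89:17363  90:4594  91:17064  92:12565  93:13506  94:14092  95:17739
  96:16920  97:12840  98:8591  99:1780  100:14160  101:3060  102:7702  103:593
  104:8776  105:8325  106:5549  107:9847  108:16439  109:13884  110:2082  111:5807
  112:13117  113:15462  114:17882  115:10752  116:3548  117:11787  118:16246  119:14378
  120:5403  121:16397  122:1171  123:1401  124:2216  125:785  126:2389  127:8858
  128:3904  129:14619  130:16858  131:8694  132:12746  133:14540  134:2836
Giant step factor: 5893^(-135) ≡ 1466 (mod 18061).
Scan 9715·1466^i mod 18061 for i = 0, 1, …:
  i=0: 9715   i=1: 10122   i=2: 10771   i=3: 4972
  i=4: 10369   i=5: 11653   i=6: 15653   i=7: 9828
  i=8: 13231   i=9: 17193     …   i=120: 2919
  i=121: 16858
Match at i=121, j=130: x = 121·135 + 130 = 16465.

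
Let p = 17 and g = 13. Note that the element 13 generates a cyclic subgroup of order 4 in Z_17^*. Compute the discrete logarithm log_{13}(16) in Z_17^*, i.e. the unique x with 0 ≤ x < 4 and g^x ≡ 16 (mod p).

2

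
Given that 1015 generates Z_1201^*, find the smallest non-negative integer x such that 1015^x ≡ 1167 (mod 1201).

191

Baby-step giant-step with m = ceil(sqrt(1200)) = 35.
Baby table (1015^j mod 1201 for j=0..34):
  0:1  1:1015  2:968  3:102  4:244  5:254  6:796  7:868
  8:687  9:725  10:863  11:416  12:689  13:353  14:397  15:620
  16:1177  17:861  18:788  19:1155  20:149  21:1110  22:112  23:786
  24:326  25:615  26:906  27:825  28:278  29:1136  30:80  31:733
  32:576  33:954  34:304
Giant step factor: 1015^(-35) ≡ 260 (mod 1201).
Scan 1167·260^i mod 1201 for i = 0, 1, …:
  i=0: 1167   i=1: 768   i=2: 314   i=3: 1173
  i=4: 1127   i=5: 1177
Match at i=5, j=16: x = 5·35 + 16 = 191.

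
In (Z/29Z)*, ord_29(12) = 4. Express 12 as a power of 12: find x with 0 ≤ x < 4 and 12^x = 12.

Successive powers of 12 modulo 29:
  12^0=1  12^1=12
So 12^1 ≡ 12 (mod 29), giving x = 1.

1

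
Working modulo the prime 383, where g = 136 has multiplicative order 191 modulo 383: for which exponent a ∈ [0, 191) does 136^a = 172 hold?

Baby-step giant-step with m = ceil(sqrt(191)) = 14.
Baby table (136^j mod 383 for j=0..13):
  0:1  1:136  2:112  3:295  4:288  5:102  6:84  7:317
  8:216  9:268  10:63  11:142  12:162  13:201
Giant step factor: 136^(-14) ≡ 75 (mod 383).
Scan 172·75^i mod 383 for i = 0, 1, …:
  i=0: 172   i=1: 261   i=2: 42   i=3: 86
  i=4: 322   i=5: 21   i=6: 43   i=7: 161
  i=8: 202   i=9: 213   i=10: 272   i=11: 101
  i=12: 298   i=13: 136
Match at i=13, j=1: a = 13·14 + 1 = 183.

183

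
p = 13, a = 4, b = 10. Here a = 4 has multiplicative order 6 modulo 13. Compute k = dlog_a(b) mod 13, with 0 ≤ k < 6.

5

Successive powers of 4 modulo 13:
  4^0=1  4^1=4  4^2=3  4^3=12  4^4=9  4^5=10
So 4^5 ≡ 10 (mod 13), giving k = 5.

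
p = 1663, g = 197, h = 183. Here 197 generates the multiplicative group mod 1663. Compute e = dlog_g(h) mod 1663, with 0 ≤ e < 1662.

347

Baby-step giant-step with m = ceil(sqrt(1662)) = 41.
Baby table (197^j mod 1663 for j=0..40):
  0:1  1:197  2:560  3:562  4:956  5:413  6:1537  7:123
  8:949  9:697  10:943  11:1178  12:909  13:1132  14:162  15:317
  16:918  17:1242  18:213  19:386  20:1207  21:1633  22:742  23:1493
  24:1433  25:1254  26:914  27:454  28:1299  29:1464  30:709  31:1644
  32:1246  33:1001  34:963  35:129  36:468  37:731  38:989  39:262
  40:61
Giant step factor: 197^(-41) ≡ 889 (mod 1663).
Scan 183·889^i mod 1663 for i = 0, 1, …:
  i=0: 183   i=1: 1376   i=2: 959   i=3: 1095
  i=4: 600   i=5: 1240   i=6: 1454   i=7: 455
  i=8: 386
Match at i=8, j=19: e = 8·41 + 19 = 347.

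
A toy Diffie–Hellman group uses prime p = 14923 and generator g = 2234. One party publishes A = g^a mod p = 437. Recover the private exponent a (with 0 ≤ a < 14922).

8976

Baby-step giant-step with m = ceil(sqrt(14922)) = 123.
Baby table (2234^j mod 14923 for j=0..122):
  0:1  1:2234  2:6474  3:2529  4:8892  5:2215  6:8797  7:13830
  8:5610  9:12343  10:11481  11:10840  12:11454  13:10214  14:809  15:1623
  16:14416  17:1510  18:742  19:1175  20:13425  21:11143  22:1898  23:2000
  24:6023  25:9759  26:14026  27:10707  28:12792  29:14706  30:7681  31:12827
  32:3358  33:10426  34:11804  35:1195  36:13336  37:6316  38:7709  39:764
  40:5554  41:6623  42:7089  43:3523  44:5961  45:5558  46:636  47:3139
  48:13639  49:11683  50:14418  51:5978  52:13690  53:6233  54:1363  55:650
  56:4569  57:14737  58:2320  59:4599  60:7142  61:2541  62:5854  63:5288
  64:9299  65:1150  66:2344  67:13446  68:13288  69:3545  70:10340  71:13679
  72:11505  73:4764  74:2677  75:11218  76:5295  77:10014  78:1699  79:5124
  80:1075  81:13870  82:5432  83:2689  84:8180  85:8368  86:10516  87:3942
  88:1858  89:2178  90:754  91:13060  92:1575  93:11645  94:4141  95:13657
  96:7126  97:11566  98:6731  99:9593  100:1334  101:10479  102:10822  103:1088
  104:13066  105:56  106:5720  107:4392  108:7317  109:5493  110:4656  111:173
  112:13407  113:777  114:4750  115:1247  116:10120  117:14658  118:4910  119:535
  120:1350  121:1454  122:9945
Giant step factor: 2234^(-123) ≡ 6768 (mod 14923).
Scan 437·6768^i mod 14923 for i = 0, 1, …:
  i=0: 437   i=1: 2862   i=2: 14885   i=3: 11430
  i=4: 12331   i=5: 6792   i=6: 5416   i=7: 4600
  i=8: 3422   i=9: 14523     …   i=71: 14566
  i=72: 1350
Match at i=72, j=120: a = 72·123 + 120 = 8976.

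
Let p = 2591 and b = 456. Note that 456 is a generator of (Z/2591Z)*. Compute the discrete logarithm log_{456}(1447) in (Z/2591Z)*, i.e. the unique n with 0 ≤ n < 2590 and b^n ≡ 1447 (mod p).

Baby-step giant-step with m = ceil(sqrt(2590)) = 51.
Baby table (456^j mod 2591 for j=0..50):
  0:1  1:456  2:656  3:1171  4:230  5:1240  6:602  7:2457
  8:1080  9:190  10:1137  11:272  12:2255  13:2244  14:2410  15:376
  16:450  17:511  18:2417  19:977  20:2451  21:935  22:1436  23:1884
  24:1483  25:2588  26:1223  27:623  28:1669  29:1901  30:1462  31:785
  32:402  33:1942  34:2021  35:1771  36:1775  37:1008  38:1041  39:543
  40:1463  41:1241  42:1058  43:522  44:2251  45:420  46:2377  47:874
  48:2121  49:733  50:9
Giant step factor: 456^(-51) ≡ 137 (mod 2591).
Scan 1447·137^i mod 2591 for i = 0, 1, …:
  i=0: 1447   i=1: 1323   i=2: 2472   i=3: 1834
  i=4: 2522   i=5: 911   i=6: 439   i=7: 550
  i=8: 211   i=9: 406     …   i=39: 52
  i=40: 1942
Match at i=40, j=33: n = 40·51 + 33 = 2073.

2073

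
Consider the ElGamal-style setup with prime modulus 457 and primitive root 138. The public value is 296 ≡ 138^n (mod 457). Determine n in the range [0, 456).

Baby-step giant-step with m = ceil(sqrt(456)) = 22.
Baby table (138^j mod 457 for j=0..21):
  0:1  1:138  2:307  3:322  4:107  5:142  6:402  7:179
  8:24  9:113  10:56  11:416  12:283  13:209  14:51  15:183
  16:119  17:427  18:430  19:387  20:394  21:446
Giant step factor: 138^(-22) ≡ 143 (mod 457).
Scan 296·143^i mod 457 for i = 0, 1, …:
  i=0: 296   i=1: 284   i=2: 396   i=3: 417
  i=4: 221   i=5: 70   i=6: 413   i=7: 106
  i=8: 77   i=9: 43     …   i=15: 148
  i=16: 142
Match at i=16, j=5: n = 16·22 + 5 = 357.

357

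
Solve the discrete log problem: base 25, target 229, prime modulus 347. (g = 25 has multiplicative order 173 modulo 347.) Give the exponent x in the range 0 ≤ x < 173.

Baby-step giant-step with m = ceil(sqrt(173)) = 14.
Baby table (25^j mod 347 for j=0..13):
  0:1  1:25  2:278  3:10  4:250  5:4  6:100  7:71
  8:40  9:306  10:16  11:53  12:284  13:160
Giant step factor: 25^(-14) ≡ 201 (mod 347).
Scan 229·201^i mod 347 for i = 0, 1, …:
  i=0: 229   i=1: 225   i=2: 115   i=3: 213
  i=4: 132   i=5: 160
Match at i=5, j=13: x = 5·14 + 13 = 83.

83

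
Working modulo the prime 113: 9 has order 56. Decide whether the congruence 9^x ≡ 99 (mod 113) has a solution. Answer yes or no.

99 ∈ ⟨9⟩ iff 99^56 ≡ 1 (mod 113), since |⟨9⟩| = 56.
99^56 mod 113 = 1.
Since 1 = 1, 99 lies in the subgroup.

yes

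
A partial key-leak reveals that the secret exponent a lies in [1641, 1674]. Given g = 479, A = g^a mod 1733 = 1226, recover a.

1659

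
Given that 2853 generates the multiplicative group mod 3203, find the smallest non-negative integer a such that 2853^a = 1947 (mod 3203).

Baby-step giant-step with m = ceil(sqrt(3202)) = 57.
Baby table (2853^j mod 3203 for j=0..56):
  0:1  1:2853  2:786  3:358  4:2820  5:2727  6:44  7:615
  8:2554  9:2940  10:2366  11:1477  12:1936  13:1436  14:271  15:1240
  16:1608  17:928  18:1906  19:2327  20:2315  21:109  22:286  23:2396
  24:586  25:3095  26:2567  27:1593  28:2975  29:2928  30:160  31:1654
  32:843  33:2829  34:2780  35:712  36:634  37:2310  38:1859  39:2762
  40:606  41:2501  42:2272  43:2347  44:1721  45:3017  46:1040  47:1142
  48:675  49:772  50:2055  51:1425  52:918  53:2203  54:873  55:1938
  56:736
Giant step factor: 2853^(-57) ≡ 252 (mod 3203).
Scan 1947·252^i mod 3203 for i = 0, 1, …:
  i=0: 1947   i=1: 585   i=2: 82   i=3: 1446
  i=4: 2453   i=5: 3180   i=6: 610   i=7: 3179
  i=8: 358
Match at i=8, j=3: a = 8·57 + 3 = 459.

459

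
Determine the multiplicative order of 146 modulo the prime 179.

89

The order of 146 must divide p − 1 = 178 = 2 · 89.
Divisors: 1, 2, 89, 178.
Check each in increasing order: 146^1 ≡ 146;  146^2 ≡ 15;  146^89 ≡ 1.
Smallest exponent giving 1 is 89.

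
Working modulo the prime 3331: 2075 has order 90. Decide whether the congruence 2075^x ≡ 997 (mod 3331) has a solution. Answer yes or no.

997 ∈ ⟨2075⟩ iff 997^90 ≡ 1 (mod 3331), since |⟨2075⟩| = 90.
997^90 mod 3331 = 1.
Since 1 = 1, 997 lies in the subgroup.

yes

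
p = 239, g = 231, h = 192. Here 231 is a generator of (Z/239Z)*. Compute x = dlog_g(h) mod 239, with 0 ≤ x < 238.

18

Successive powers of 231 modulo 239:
  231^0=1  231^1=231  231^2=64  231^3=205  231^4=33  231^5=214
  231^6=200  231^7=73  231^8=133  231^9=131  231^10=147  231^11=19
  231^12=87  231^13=21  231^14=71  231^15=149  231^16=3  231^17=215
  231^18=192
So 231^18 ≡ 192 (mod 239), giving x = 18.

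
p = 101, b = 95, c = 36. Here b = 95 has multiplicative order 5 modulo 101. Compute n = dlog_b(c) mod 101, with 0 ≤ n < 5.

2

Successive powers of 95 modulo 101:
  95^0=1  95^1=95  95^2=36
So 95^2 ≡ 36 (mod 101), giving n = 2.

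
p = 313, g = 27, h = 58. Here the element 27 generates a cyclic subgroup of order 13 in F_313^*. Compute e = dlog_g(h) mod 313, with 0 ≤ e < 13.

12

Successive powers of 27 modulo 313:
  27^0=1  27^1=27  27^2=103  27^3=277  27^4=280  27^5=48
  27^6=44  27^7=249  27^8=150  27^9=294  27^10=113  27^11=234
  27^12=58
So 27^12 ≡ 58 (mod 313), giving e = 12.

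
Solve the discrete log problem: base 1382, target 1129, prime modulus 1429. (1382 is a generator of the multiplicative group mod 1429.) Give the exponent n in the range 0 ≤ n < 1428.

Baby-step giant-step with m = ceil(sqrt(1428)) = 38.
Baby table (1382^j mod 1429 for j=0..37):
  0:1  1:1382  2:780  3:494  4:1075  5:919  6:1106  7:891
  8:993  9:486  10:22  11:395  12:12  13:865  14:786  15:212
  16:39  17:1025  18:411  19:689  20:484  21:116  22:264  23:453
  24:144  25:377  26:858  27:1115  28:468  29:868  30:645  31:1123
  32:92  33:1392  34:310  35:1149  36:299  37:237
Giant step factor: 1382^(-38) ≡ 278 (mod 1429).
Scan 1129·278^i mod 1429 for i = 0, 1, …:
  i=0: 1129   i=1: 911   i=2: 325   i=3: 323
  i=4: 1196   i=5: 960   i=6: 1086   i=7: 389
  i=8: 967   i=9: 174     …   i=20: 438
  i=21: 299
Match at i=21, j=36: n = 21·38 + 36 = 834.

834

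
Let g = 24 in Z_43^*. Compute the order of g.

21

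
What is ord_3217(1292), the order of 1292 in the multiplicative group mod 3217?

1608

The order of 1292 must divide p − 1 = 3216 = 2^4 · 3 · 67.
Divisors: 1, 2, 3, 4, 6, 8, 12, 16, 24, 48, 67, 134, 201, 268, 402, 536, 804, 1072, 1608, 3216.
Check each in increasing order: 1292^1 ≡ 1292;  1292^2 ≡ 2858;  1292^3 ≡ 2637;  1292^4 ≡ 201;  1292^6 ≡ 1832;  1292^8 ≡ 1797;  1292^12 ≡ 893;  1292^16 ≡ 2558;  1292^24 ≡ 2850;  1292^48 ≡ 2792;  1292^67 ≡ 2132;  1292^134 ≡ 3020;  1292^201 ≡ 1423;  1292^268 ≡ 205;  1292^402 ≡ 1436;  1292^536 ≡ 204;  1292^804 ≡ 3216;  1292^1072 ≡ 3012;  1292^1608 ≡ 1.
Smallest exponent giving 1 is 1608.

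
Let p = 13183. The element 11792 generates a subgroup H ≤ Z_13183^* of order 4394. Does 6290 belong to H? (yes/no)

6290 ∈ ⟨11792⟩ iff 6290^4394 ≡ 1 (mod 13183), since |⟨11792⟩| = 4394.
6290^4394 mod 13183 = 1737.
Since 1737 ≠ 1, 6290 does not lie in the subgroup.

no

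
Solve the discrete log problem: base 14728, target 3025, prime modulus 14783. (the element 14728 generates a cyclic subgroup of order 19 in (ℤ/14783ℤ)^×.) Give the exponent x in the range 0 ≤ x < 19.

2

Successive powers of 14728 modulo 14783:
  14728^0=1  14728^1=14728  14728^2=3025
So 14728^2 ≡ 3025 (mod 14783), giving x = 2.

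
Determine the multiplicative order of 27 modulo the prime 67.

22

The order of 27 must divide p − 1 = 66 = 2 · 3 · 11.
Divisors: 1, 2, 3, 6, 11, 22, 33, 66.
Check each in increasing order: 27^1 ≡ 27;  27^2 ≡ 59;  27^3 ≡ 52;  27^6 ≡ 24;  27^11 ≡ 66;  27^22 ≡ 1.
Smallest exponent giving 1 is 22.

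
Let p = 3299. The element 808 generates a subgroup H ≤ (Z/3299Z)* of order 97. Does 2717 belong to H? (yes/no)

2717 ∈ ⟨808⟩ iff 2717^97 ≡ 1 (mod 3299), since |⟨808⟩| = 97.
2717^97 mod 3299 = 1204.
Since 1204 ≠ 1, 2717 does not lie in the subgroup.

no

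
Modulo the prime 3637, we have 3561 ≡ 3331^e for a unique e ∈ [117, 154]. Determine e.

135

Compute 3331^117 mod 3637 = 1348, then multiply by 3331 repeatedly:
  3331^117=1348  3331^118=2130  3331^119=2880  3331^120=2511  3331^121=2678
  3331^122=2494  3331^123=606  3331^124=51  3331^125=2579  3331^126=55
  3331^127=1355  3331^128=3625  3331^129=35  3331^130=201  3331^131=323
  3331^132=2998  3331^133=2773  3331^134=2520  3331^135=3561
Found 3561 at exponent 135.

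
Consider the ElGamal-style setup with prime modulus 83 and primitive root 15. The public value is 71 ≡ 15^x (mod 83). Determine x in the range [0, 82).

55

Baby-step giant-step with m = ceil(sqrt(82)) = 10.
Baby table (15^j mod 83 for j=0..9):
  0:1  1:15  2:59  3:55  4:78  5:8  6:37  7:57
  8:25  9:43
Giant step factor: 15^(-10) ≡ 48 (mod 83).
Scan 71·48^i mod 83 for i = 0, 1, …:
  i=0: 71   i=1: 5   i=2: 74   i=3: 66
  i=4: 14   i=5: 8
Match at i=5, j=5: x = 5·10 + 5 = 55.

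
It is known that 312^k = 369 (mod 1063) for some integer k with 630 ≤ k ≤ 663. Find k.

Compute 312^630 mod 1063 = 843, then multiply by 312 repeatedly:
  312^630=843  312^631=455  312^632=581  312^633=562  312^634=1012
  312^635=33  312^636=729  312^637=1029  312^638=22  312^639=486
  312^640=686  312^641=369
Found 369 at exponent 641.

641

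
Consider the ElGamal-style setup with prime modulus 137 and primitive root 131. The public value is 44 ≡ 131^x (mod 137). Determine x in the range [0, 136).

50

Baby-step giant-step with m = ceil(sqrt(136)) = 12.
Baby table (131^j mod 137 for j=0..11):
  0:1  1:131  2:36  3:58  4:63  5:33  6:76  7:92
  8:133  9:24  10:130  11:42
Giant step factor: 131^(-12) ≡ 81 (mod 137).
Scan 44·81^i mod 137 for i = 0, 1, …:
  i=0: 44   i=1: 2   i=2: 25   i=3: 107
  i=4: 36
Match at i=4, j=2: x = 4·12 + 2 = 50.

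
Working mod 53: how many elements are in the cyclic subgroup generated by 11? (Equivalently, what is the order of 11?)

The order of 11 must divide p − 1 = 52 = 2^2 · 13.
Divisors: 1, 2, 4, 13, 26, 52.
Check each in increasing order: 11^1 ≡ 11;  11^2 ≡ 15;  11^4 ≡ 13;  11^13 ≡ 52;  11^26 ≡ 1.
Smallest exponent giving 1 is 26.

26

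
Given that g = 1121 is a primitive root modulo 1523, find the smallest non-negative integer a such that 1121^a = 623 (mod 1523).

Baby-step giant-step with m = ceil(sqrt(1522)) = 40.
Baby table (1121^j mod 1523 for j=0..39):
  0:1  1:1121  2:166  3:280  4:142  5:790  6:727  7:162
  8:365  9:1001  10:1193  11:159  12:48  13:503  14:353  15:1256
  16:724  17:1368  18:1390  19:161  20:767  21:835  22:913  23:17
  24:781  25:1299  26:191  27:891  28:1246  29:175  30:1231  31:113
  32:264  33:482  34:1180  35:816  36:936  37:1432  38:30  39:124
Giant step factor: 1121^(-40) ≡ 793 (mod 1523).
Scan 623·793^i mod 1523 for i = 0, 1, …:
  i=0: 623   i=1: 587   i=2: 976   i=3: 284
  i=4: 1331   i=5: 44   i=6: 1386   i=7: 1015
  i=8: 751   i=9: 50     …   i=19: 674
  i=20: 1432
Match at i=20, j=37: a = 20·40 + 37 = 837.

837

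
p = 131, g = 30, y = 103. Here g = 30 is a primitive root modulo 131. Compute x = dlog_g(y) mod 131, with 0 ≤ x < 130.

127

Baby-step giant-step with m = ceil(sqrt(130)) = 12.
Baby table (30^j mod 131 for j=0..11):
  0:1  1:30  2:114  3:14  4:27  5:24  6:65  7:116
  8:74  9:124  10:52  11:119
Giant step factor: 30^(-12) ≡ 4 (mod 131).
Scan 103·4^i mod 131 for i = 0, 1, …:
  i=0: 103   i=1: 19   i=2: 76   i=3: 42
  i=4: 37   i=5: 17   i=6: 68   i=7: 10
  i=8: 40   i=9: 29   i=10: 116
Match at i=10, j=7: x = 10·12 + 7 = 127.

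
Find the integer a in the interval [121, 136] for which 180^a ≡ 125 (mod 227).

123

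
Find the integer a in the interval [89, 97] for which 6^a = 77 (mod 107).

Compute 6^89 mod 107 = 77, then multiply by 6 repeatedly:
  6^89=77
Found 77 at exponent 89.

89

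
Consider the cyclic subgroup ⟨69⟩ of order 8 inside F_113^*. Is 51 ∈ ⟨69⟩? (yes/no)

no

⟨69⟩ has order 8; its elements mod 113 are {1, 15, 18, 44, 69, 95, 98, 112}.
51 is not in this set.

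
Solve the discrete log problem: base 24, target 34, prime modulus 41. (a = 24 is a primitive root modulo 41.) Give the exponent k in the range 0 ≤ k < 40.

23

Successive powers of 24 modulo 41:
  24^0=1  24^1=24  24^2=2  24^3=7  24^4=4  24^5=14
  24^6=8  24^7=28  24^8=16  24^9=15  24^10=32  24^11=30
  24^12=23  24^13=19  24^14=5  24^15=38  24^16=10  24^17=35
  24^18=20  24^19=29  24^20=40  24^21=17  24^22=39  24^23=34
So 24^23 ≡ 34 (mod 41), giving k = 23.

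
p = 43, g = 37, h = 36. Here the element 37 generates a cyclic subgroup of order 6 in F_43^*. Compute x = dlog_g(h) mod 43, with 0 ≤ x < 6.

2

Successive powers of 37 modulo 43:
  37^0=1  37^1=37  37^2=36
So 37^2 ≡ 36 (mod 43), giving x = 2.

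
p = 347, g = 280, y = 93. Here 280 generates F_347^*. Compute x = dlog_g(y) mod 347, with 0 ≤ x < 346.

274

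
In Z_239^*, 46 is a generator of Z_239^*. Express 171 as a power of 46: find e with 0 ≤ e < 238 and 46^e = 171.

185

Baby-step giant-step with m = ceil(sqrt(238)) = 16.
Baby table (46^j mod 239 for j=0..15):
  0:1  1:46  2:204  3:63  4:30  5:185  6:145  7:217
  8:183  9:53  10:48  11:57  12:232  13:156  14:6  15:37
Giant step factor: 46^(-16) ≡ 33 (mod 239).
Scan 171·33^i mod 239 for i = 0, 1, …:
  i=0: 171   i=1: 146   i=2: 38   i=3: 59
  i=4: 35   i=5: 199   i=6: 114   i=7: 177
  i=8: 105   i=9: 119   i=10: 103   i=11: 53
Match at i=11, j=9: e = 11·16 + 9 = 185.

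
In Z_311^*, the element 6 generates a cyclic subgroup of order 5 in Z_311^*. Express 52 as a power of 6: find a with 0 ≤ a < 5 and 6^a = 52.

Successive powers of 6 modulo 311:
  6^0=1  6^1=6  6^2=36  6^3=216  6^4=52
So 6^4 ≡ 52 (mod 311), giving a = 4.

4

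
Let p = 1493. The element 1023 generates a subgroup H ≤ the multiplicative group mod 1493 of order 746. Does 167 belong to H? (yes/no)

167 ∈ ⟨1023⟩ iff 167^746 ≡ 1 (mod 1493), since |⟨1023⟩| = 746.
167^746 mod 1493 = 1.
Since 1 = 1, 167 lies in the subgroup.

yes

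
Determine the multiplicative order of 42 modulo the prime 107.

53

The order of 42 must divide p − 1 = 106 = 2 · 53.
Divisors: 1, 2, 53, 106.
Check each in increasing order: 42^1 ≡ 42;  42^2 ≡ 52;  42^53 ≡ 1.
Smallest exponent giving 1 is 53.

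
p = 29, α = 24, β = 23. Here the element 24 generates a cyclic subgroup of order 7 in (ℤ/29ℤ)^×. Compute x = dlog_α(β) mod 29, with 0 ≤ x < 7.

6

Successive powers of 24 modulo 29:
  24^0=1  24^1=24  24^2=25  24^3=20  24^4=16  24^5=7
  24^6=23
So 24^6 ≡ 23 (mod 29), giving x = 6.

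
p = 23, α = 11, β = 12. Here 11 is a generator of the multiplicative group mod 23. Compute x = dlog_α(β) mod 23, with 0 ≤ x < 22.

12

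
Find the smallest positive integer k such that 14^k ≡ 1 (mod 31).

15

The order of 14 must divide p − 1 = 30 = 2 · 3 · 5.
Divisors: 1, 2, 3, 5, 6, 10, 15, 30.
Check each in increasing order: 14^1 ≡ 14;  14^2 ≡ 10;  14^3 ≡ 16;  14^5 ≡ 5;  14^6 ≡ 8;  14^10 ≡ 25;  14^15 ≡ 1.
Smallest exponent giving 1 is 15.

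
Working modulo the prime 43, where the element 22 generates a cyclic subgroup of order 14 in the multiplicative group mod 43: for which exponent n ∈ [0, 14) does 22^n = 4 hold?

12

Successive powers of 22 modulo 43:
  22^0=1  22^1=22  22^2=11  22^3=27  22^4=35  22^5=39
  22^6=41  22^7=42  22^8=21  22^9=32  22^10=16  22^11=8
  22^12=4
So 22^12 ≡ 4 (mod 43), giving n = 12.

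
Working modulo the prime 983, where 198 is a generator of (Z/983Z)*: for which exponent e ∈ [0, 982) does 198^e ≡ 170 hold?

920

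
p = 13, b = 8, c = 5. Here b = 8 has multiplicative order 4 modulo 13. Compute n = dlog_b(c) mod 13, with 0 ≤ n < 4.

Successive powers of 8 modulo 13:
  8^0=1  8^1=8  8^2=12  8^3=5
So 8^3 ≡ 5 (mod 13), giving n = 3.

3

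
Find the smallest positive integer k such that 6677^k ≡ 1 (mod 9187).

3062

The order of 6677 must divide p − 1 = 9186 = 2 · 3 · 1531.
Divisors: 1, 2, 3, 6, 1531, 3062, 4593, 9186.
Check each in increasing order: 6677^1 ≡ 6677;  6677^2 ≡ 7005;  6677^3 ≡ 1368;  6677^6 ≡ 6463;  6677^1531 ≡ 9186;  6677^3062 ≡ 1.
Smallest exponent giving 1 is 3062.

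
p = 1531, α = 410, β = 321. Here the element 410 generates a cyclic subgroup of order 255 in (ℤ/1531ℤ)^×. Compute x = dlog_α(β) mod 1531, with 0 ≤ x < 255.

31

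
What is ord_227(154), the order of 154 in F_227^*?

226

The order of 154 must divide p − 1 = 226 = 2 · 113.
Divisors: 1, 2, 113, 226.
Check each in increasing order: 154^1 ≡ 154;  154^2 ≡ 108;  154^113 ≡ 226;  154^226 ≡ 1.
Smallest exponent giving 1 is 226.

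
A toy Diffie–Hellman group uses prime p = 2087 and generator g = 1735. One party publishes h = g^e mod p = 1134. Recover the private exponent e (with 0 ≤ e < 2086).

1593

Baby-step giant-step with m = ceil(sqrt(2086)) = 46.
Baby table (1735^j mod 2087 for j=0..45):
  0:1  1:1735  2:771  3:2005  4:1733  5:1475  6:463  7:1897
  8:96  9:1687  10:971  11:476  12:1495  13:1771  14:621  15:543
  16:868  17:1253  18:1388  19:1869  20:1604  21:969  22:1180  23:2040
  24:1935  25:1329  26:1767  27:2029  28:1633  29:1196  30:582  31:1749
  32:17  33:277  34:585  35:693  36:243  37:31  38:1610  39:944
  40:1632  41:1548  42:1898  43:1831  44:371  45:889
Giant step factor: 1735^(-46) ≡ 1283 (mod 2087).
Scan 1134·1283^i mod 2087 for i = 0, 1, …:
  i=0: 1134   i=1: 283   i=2: 2038   i=3: 1830
  i=4: 15   i=5: 462   i=6: 38   i=7: 753
  i=8: 1905   i=9: 238     …   i=33: 1909
  i=34: 1196
Match at i=34, j=29: e = 34·46 + 29 = 1593.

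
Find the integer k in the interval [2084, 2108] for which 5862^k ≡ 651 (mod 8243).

Compute 5862^2084 mod 8243 = 530, then multiply by 5862 repeatedly:
  5862^2084=530  5862^2085=7492  5862^2086=7643  5862^2087=2561  5862^2088=2079
  5862^2089=3944  5862^2090=6356  5862^2091=512  5862^2092=892  5862^2093=2842
  5862^2094=701  5862^2095=4248  5862^2096=7916  5862^2097=3745  5862^2098=2081
  5862^2099=7425  5862^2100=2310  5862^2101=6214  5862^2102=651
Found 651 at exponent 2102.

2102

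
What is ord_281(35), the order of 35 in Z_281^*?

35

The order of 35 must divide p − 1 = 280 = 2^3 · 5 · 7.
Divisors: 1, 2, 4, 5, 7, 8, 10, 14, 20, 28, 35, 40, 56, 70, 140, 280.
Check each in increasing order: 35^1 ≡ 35;  35^2 ≡ 101;  35^4 ≡ 85;  35^5 ≡ 165;  35^7 ≡ 86;  35^8 ≡ 200;  35^10 ≡ 249;  35^14 ≡ 90;  35^20 ≡ 181;  35^28 ≡ 232;  35^35 ≡ 1.
Smallest exponent giving 1 is 35.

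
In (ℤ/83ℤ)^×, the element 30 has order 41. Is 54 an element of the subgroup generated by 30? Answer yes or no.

no

54 ∈ ⟨30⟩ iff 54^41 ≡ 1 (mod 83), since |⟨30⟩| = 41.
54^41 mod 83 = 82.
Since 82 ≠ 1, 54 does not lie in the subgroup.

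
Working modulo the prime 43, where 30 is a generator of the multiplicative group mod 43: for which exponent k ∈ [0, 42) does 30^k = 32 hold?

39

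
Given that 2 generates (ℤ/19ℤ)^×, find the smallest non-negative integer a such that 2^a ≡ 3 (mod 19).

Successive powers of 2 modulo 19:
  2^0=1  2^1=2  2^2=4  2^3=8  2^4=16  2^5=13
  2^6=7  2^7=14  2^8=9  2^9=18  2^10=17  2^11=15
  2^12=11  2^13=3
So 2^13 ≡ 3 (mod 19), giving a = 13.

13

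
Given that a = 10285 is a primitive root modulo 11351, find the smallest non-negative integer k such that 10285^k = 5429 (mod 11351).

4909

Baby-step giant-step with m = ceil(sqrt(11350)) = 107.
Baby table (10285^j mod 11351 for j=0..106):
  0:1  1:10285  2:1256  3:522  4:11098  5:8625  6:60  7:4146
  8:7254  9:8618  10:7522  11:6705  12:3600  13:10389  14:3902  15:6285
  16:8631  17:5015  18:331  19:10386  20:7100  21:2517  22:7065  23:5774
  24:8509  25:10206  26:6013  27:3457  28:3913  29:5910  30:11096  31:10757
  32:8899  33:3102  34:7760  35:2719  36:7402  37:9764  38:443  39:4504
  40:209  41:4226  42:1431  43:6939  44:3878  45:9167  46:1189  47:3838
  48:6403  49:7704  50:5660  51:5172  52:3234  53:3260  54:9597  55:8200
  56:10421  57:3843  58:1073  59:2633  60:8270  61:3907  62:955  63:3560
  64:7625  65:10417  66:8107  67:7400  68:545  69:9282  70:3460  71:715
  72:9678  73:1311  74:9998  75:721  76:3282  77:8847  78:1779  79:10554
  80:9628  81:9207  82:3953  83:8674  84:4581  85:8935  86:10130  87:7572
  88:10160  89:9645  90:2436  91:2603  92:6197  93:280  94:7997  95:11150
  96:9948  97:8617  98:8588  99:5449  100:3078  101:10642  102:6628  103:6225
  104:4485  105:9112  106:3064
Giant step factor: 10285^(-107) ≡ 8216 (mod 11351).
Scan 5429·8216^i mod 11351 for i = 0, 1, …:
  i=0: 5429   i=1: 6585   i=2: 3494   i=3: 25
  i=4: 1082   i=5: 1879   i=6: 504   i=7: 9100
  i=8: 7914   i=9: 2896     …   i=44: 8441
  i=45: 7997
Match at i=45, j=94: k = 45·107 + 94 = 4909.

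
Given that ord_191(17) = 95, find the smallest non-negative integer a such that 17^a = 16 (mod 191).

27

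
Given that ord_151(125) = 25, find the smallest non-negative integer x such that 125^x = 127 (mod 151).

Successive powers of 125 modulo 151:
  125^0=1  125^1=125  125^2=72  125^3=91  125^4=50  125^5=59
  125^6=127
So 125^6 ≡ 127 (mod 151), giving x = 6.

6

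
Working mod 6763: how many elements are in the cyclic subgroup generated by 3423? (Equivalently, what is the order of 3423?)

The order of 3423 must divide p − 1 = 6762 = 2 · 3 · 7^2 · 23.
Divisors: 1, 2, 3, 6, 7, 14, 21, 23, 42, 46, 49, 69, 98, 138, 147, 161, 294, 322, 483, 966, 1127, 2254, 3381, 6762.
Check each in increasing order: 3423^1 ≡ 3423;  3423^2 ≡ 3413;  3423^3 ≡ 2998;  3423^6 ≡ 6740;  3423^7 ≡ 2427;  3423^14 ≡ 6519;  3423^21 ≡ 2956;  3423^23 ≡ 5195;  3423^42 ≡ 140;  3423^46 ≡ 3655;  3423^49 ≡ 1630;  3423^69 ≡ 3984;  3423^98 ≡ 5804;  3423^138 ≡ 6258;  3423^147 ≡ 5846;  3423^161 ≡ 569;  3423^294 ≡ 2277;  3423^322 ≡ 5900;  3423^483 ≡ 2652;  3423^966 ≡ 6347;  3423^1127 ≡ 1.
Smallest exponent giving 1 is 1127.

1127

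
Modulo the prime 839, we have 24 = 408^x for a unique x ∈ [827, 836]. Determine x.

828

Compute 408^827 mod 839 = 691, then multiply by 408 repeatedly:
  408^827=691  408^828=24
Found 24 at exponent 828.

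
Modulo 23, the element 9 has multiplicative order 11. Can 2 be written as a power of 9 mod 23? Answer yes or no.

⟨9⟩ has order 11; its elements mod 23 are {1, 2, 3, 4, 6, 8, 9, 12, 13, 16, 18}.
2 is in this set.

yes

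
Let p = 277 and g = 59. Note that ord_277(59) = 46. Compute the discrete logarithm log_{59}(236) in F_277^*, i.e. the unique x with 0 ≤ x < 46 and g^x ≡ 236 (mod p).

Successive powers of 59 modulo 277:
  59^0=1  59^1=59  59^2=157  59^3=122  59^4=273  59^5=41
  59^6=203  59^7=66  59^8=16  59^9=113  59^10=19  59^11=13
  59^12=213  59^13=102  59^14=201  59^15=225  59^16=256  59^17=146
  59^18=27  59^19=208  59^20=84  59^21=247  59^22=169  59^23=276
  59^24=218  59^25=120  59^26=155  59^27=4  59^28=236
So 59^28 ≡ 236 (mod 277), giving x = 28.

28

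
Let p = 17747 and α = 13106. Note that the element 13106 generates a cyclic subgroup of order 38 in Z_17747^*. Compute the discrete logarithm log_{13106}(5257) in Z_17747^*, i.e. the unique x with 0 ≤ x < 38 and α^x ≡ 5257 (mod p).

14

Successive powers of 13106 modulo 17747:
  13106^0=1  13106^1=13106  13106^2=11770  13106^3=696  13106^4=17565  13106^5=10553
  13106^6=5247  13106^7=15304  13106^8=15377  13106^9=13777  13106^10=3384  13106^11=951
  13106^12=5412  13106^13=12660  13106^14=5257
So 13106^14 ≡ 5257 (mod 17747), giving x = 14.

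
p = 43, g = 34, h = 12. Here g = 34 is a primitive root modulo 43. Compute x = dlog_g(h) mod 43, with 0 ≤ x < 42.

17

Baby-step giant-step with m = ceil(sqrt(42)) = 7.
Baby table (34^j mod 43 for j=0..6):
  0:1  1:34  2:38  3:2  4:25  5:33  6:4
Giant step factor: 34^(-7) ≡ 37 (mod 43).
Scan 12·37^i mod 43 for i = 0, 1, …:
  i=0: 12   i=1: 14   i=2: 2
Match at i=2, j=3: x = 2·7 + 3 = 17.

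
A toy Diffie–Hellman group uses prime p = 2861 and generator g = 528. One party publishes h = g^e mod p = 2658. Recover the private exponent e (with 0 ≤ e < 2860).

Baby-step giant-step with m = ceil(sqrt(2860)) = 54.
Baby table (528^j mod 2861 for j=0..53):
  0:1  1:528  2:1267  3:2363  4:268  5:1315  6:1958  7:1003
  8:299  9:517  10:1181  11:2731  12:24  13:1228  14:1798  15:2353
  16:710  17:89  18:1216  19:1184  20:1454  21:964  22:2595  23:2602
  24:576  25:862  26:237  27:2113  28:2735  29:2136  30:574  31:2667
  32:564  33:248  34:2199  35:2367  36:2380  37:661  38:2827  39:2075
  40:2698  41:2627  42:2332  43:1066  44:2092  45:230  46:1278  47:2449
  48:2761  49:1559  50:2045  51:1163  52:1810  53:106
Giant step factor: 528^(-54) ≡ 569 (mod 2861).
Scan 2658·569^i mod 2861 for i = 0, 1, …:
  i=0: 2658   i=1: 1794   i=2: 2270   i=3: 1319
  i=4: 929   i=5: 2177   i=6: 2761
Match at i=6, j=48: e = 6·54 + 48 = 372.

372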